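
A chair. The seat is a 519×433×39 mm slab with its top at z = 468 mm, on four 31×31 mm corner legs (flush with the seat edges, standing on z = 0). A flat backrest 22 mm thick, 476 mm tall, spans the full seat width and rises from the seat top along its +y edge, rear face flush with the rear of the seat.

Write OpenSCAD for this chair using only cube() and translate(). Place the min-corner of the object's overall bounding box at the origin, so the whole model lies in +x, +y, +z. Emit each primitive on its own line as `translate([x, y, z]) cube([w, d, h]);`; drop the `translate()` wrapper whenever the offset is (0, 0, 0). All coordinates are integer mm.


translate([0, 0, 429]) cube([519, 433, 39]);
cube([31, 31, 429]);
translate([488, 0, 0]) cube([31, 31, 429]);
translate([0, 402, 0]) cube([31, 31, 429]);
translate([488, 402, 0]) cube([31, 31, 429]);
translate([0, 411, 468]) cube([519, 22, 476]);


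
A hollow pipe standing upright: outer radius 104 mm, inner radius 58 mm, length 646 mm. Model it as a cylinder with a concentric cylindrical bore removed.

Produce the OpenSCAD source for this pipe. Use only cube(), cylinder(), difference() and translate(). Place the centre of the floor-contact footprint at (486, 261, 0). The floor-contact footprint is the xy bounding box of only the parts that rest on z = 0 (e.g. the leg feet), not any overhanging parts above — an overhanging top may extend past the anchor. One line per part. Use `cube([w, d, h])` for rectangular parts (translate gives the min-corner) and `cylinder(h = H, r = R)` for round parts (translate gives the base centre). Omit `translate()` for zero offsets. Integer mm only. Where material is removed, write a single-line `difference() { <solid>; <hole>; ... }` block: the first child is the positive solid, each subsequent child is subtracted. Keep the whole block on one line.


difference() { translate([486, 261, 0]) cylinder(h = 646, r = 104); translate([486, 261, 0]) cylinder(h = 646, r = 58); }


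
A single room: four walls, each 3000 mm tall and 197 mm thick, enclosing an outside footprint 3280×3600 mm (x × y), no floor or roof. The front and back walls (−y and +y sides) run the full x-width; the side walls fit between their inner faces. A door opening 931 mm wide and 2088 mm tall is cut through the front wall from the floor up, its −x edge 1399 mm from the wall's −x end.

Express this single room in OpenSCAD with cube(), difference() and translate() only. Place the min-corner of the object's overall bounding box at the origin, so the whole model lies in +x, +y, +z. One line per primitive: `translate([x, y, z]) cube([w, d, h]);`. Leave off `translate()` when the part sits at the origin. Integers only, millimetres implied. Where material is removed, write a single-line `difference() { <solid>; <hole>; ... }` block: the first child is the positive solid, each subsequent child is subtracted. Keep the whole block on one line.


difference() { cube([3280, 197, 3000]); translate([1399, 0, 0]) cube([931, 197, 2088]); }
translate([0, 3403, 0]) cube([3280, 197, 3000]);
translate([0, 197, 0]) cube([197, 3206, 3000]);
translate([3083, 197, 0]) cube([197, 3206, 3000]);


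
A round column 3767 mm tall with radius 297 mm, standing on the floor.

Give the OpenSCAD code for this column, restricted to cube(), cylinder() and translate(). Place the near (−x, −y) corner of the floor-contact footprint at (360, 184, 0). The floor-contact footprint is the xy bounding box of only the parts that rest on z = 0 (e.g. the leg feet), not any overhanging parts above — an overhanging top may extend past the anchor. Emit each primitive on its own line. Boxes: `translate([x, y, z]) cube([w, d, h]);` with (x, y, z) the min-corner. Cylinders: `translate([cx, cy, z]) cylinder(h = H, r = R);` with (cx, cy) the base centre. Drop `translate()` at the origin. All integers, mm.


translate([657, 481, 0]) cylinder(h = 3767, r = 297);


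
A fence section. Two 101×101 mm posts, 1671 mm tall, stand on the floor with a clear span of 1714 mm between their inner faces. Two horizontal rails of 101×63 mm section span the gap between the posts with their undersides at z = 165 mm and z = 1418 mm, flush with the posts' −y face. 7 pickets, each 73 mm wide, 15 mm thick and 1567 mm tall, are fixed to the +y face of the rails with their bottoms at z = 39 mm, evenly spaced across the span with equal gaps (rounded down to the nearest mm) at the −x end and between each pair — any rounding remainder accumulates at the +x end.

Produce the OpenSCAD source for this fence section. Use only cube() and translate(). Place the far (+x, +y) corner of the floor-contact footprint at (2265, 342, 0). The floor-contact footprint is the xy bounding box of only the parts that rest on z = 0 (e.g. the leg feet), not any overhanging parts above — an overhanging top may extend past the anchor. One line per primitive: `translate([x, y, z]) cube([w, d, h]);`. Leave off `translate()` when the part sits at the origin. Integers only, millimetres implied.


translate([349, 241, 0]) cube([101, 101, 1671]);
translate([2164, 241, 0]) cube([101, 101, 1671]);
translate([450, 241, 165]) cube([1714, 101, 63]);
translate([450, 241, 1418]) cube([1714, 101, 63]);
translate([600, 342, 39]) cube([73, 15, 1567]);
translate([823, 342, 39]) cube([73, 15, 1567]);
translate([1046, 342, 39]) cube([73, 15, 1567]);
translate([1269, 342, 39]) cube([73, 15, 1567]);
translate([1492, 342, 39]) cube([73, 15, 1567]);
translate([1715, 342, 39]) cube([73, 15, 1567]);
translate([1938, 342, 39]) cube([73, 15, 1567]);


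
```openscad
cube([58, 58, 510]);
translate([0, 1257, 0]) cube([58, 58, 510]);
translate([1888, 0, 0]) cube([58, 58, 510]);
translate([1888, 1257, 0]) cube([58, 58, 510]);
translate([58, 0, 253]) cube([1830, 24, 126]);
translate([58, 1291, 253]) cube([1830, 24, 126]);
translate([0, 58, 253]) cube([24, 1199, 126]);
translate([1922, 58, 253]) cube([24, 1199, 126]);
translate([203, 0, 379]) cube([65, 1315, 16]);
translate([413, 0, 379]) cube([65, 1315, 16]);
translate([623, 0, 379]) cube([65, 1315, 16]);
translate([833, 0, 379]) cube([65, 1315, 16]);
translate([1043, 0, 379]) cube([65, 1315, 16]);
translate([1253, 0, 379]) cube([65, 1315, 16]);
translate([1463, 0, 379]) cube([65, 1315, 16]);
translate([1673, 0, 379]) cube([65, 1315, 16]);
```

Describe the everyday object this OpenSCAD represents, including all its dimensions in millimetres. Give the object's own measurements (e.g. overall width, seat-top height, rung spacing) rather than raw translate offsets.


A bed frame 1946 mm long (x) by 1315 mm wide (y). Four 58×58 mm corner posts, 510 mm tall, at the corners of the footprint. Four rails of 24 mm thickness and 126 mm height run between adjacent posts with their undersides at z = 253 mm, their outer faces flush with the outside of the frame (the two x-running rails run between the posts' inner faces; the two y-running rails run between the posts' inner faces). 8 slats, each 65 mm wide (x) and 16 mm thick, lie across the top of the two x-running rails, running the full 1315 mm width of the frame in y; along x they sit between the end posts with a 145 mm gap after the −x posts and between neighbouring slats, leaving 150 mm before the +x posts.


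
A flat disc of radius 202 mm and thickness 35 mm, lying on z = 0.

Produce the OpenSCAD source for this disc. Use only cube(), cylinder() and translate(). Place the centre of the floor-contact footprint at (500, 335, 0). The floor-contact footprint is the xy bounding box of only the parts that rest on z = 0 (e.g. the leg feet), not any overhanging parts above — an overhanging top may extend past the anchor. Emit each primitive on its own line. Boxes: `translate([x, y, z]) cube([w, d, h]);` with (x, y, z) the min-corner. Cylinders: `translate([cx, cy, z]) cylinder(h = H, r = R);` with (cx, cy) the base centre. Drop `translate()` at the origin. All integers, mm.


translate([500, 335, 0]) cylinder(h = 35, r = 202);


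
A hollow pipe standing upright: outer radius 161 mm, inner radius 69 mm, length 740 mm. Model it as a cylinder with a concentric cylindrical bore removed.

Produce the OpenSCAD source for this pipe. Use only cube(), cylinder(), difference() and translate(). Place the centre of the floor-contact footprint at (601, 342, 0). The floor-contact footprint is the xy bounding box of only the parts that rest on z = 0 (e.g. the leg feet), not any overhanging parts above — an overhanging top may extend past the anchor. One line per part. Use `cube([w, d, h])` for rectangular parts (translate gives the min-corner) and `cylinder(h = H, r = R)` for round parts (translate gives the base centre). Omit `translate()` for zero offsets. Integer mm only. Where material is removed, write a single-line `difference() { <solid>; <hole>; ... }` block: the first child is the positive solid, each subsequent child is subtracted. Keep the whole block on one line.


difference() { translate([601, 342, 0]) cylinder(h = 740, r = 161); translate([601, 342, 0]) cylinder(h = 740, r = 69); }


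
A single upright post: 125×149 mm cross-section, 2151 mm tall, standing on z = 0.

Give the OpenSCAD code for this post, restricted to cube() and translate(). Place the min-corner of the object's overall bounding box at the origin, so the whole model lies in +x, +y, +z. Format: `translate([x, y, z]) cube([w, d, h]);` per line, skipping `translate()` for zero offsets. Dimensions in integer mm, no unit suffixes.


cube([125, 149, 2151]);


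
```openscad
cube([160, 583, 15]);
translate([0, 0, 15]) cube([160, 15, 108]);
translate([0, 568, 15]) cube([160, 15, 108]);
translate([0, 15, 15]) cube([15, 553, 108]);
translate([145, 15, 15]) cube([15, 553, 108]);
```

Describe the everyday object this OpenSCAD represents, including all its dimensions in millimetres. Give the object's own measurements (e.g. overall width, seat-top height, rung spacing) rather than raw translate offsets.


An open-topped rectangular box: outside dimensions 160×583×123 mm, with a uniform wall and base thickness of 15 mm. The base is a full 160×583 slab on the floor; four walls sit on top of the base. The front and back walls (the −y and +y sides) span the full width; the two side walls fit between them.


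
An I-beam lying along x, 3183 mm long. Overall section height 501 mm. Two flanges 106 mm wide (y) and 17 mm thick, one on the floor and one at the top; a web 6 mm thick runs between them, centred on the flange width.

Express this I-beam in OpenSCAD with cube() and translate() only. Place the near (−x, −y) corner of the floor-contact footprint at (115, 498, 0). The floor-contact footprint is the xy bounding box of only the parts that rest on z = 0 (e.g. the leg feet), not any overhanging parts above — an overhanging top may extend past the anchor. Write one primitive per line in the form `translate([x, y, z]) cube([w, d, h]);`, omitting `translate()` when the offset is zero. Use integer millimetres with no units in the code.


translate([115, 498, 0]) cube([3183, 106, 17]);
translate([115, 548, 17]) cube([3183, 6, 467]);
translate([115, 498, 484]) cube([3183, 106, 17]);


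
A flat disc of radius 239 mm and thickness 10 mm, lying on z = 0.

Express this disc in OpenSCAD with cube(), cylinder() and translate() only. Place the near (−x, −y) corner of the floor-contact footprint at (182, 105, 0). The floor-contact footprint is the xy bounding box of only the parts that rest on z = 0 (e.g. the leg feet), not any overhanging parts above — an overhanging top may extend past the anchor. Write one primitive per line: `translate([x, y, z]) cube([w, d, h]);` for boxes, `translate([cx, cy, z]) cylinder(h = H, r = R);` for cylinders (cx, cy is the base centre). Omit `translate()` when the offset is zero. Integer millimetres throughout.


translate([421, 344, 0]) cylinder(h = 10, r = 239);


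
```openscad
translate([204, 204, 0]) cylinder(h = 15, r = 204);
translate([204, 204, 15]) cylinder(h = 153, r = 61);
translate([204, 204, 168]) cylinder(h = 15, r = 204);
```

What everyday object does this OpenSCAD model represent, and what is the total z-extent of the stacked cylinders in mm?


A spool. The overall height is 183 mm.

Three coaxial cylinders, large–small–large — a spool. Two 15 mm flanges and a 153 mm core give 15 + 153 + 15 = 183 mm.


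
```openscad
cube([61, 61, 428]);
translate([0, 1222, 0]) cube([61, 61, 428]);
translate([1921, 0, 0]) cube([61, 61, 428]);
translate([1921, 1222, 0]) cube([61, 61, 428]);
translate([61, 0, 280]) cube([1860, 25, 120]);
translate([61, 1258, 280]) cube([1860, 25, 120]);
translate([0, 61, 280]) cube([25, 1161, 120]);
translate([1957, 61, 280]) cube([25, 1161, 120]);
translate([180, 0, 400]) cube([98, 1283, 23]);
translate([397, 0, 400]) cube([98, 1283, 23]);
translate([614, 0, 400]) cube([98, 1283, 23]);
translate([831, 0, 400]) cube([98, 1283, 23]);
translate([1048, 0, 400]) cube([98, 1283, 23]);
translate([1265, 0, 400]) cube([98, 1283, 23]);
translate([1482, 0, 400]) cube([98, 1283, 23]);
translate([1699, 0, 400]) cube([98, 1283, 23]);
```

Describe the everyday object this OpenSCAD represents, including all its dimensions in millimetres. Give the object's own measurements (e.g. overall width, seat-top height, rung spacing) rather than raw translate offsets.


A bed frame 1982 mm long (x) by 1283 mm wide (y). Four 61×61 mm corner posts, 428 mm tall, at the corners of the footprint. Four rails of 25 mm thickness and 120 mm height run between adjacent posts with their undersides at z = 280 mm, their outer faces flush with the outside of the frame (the two x-running rails run between the posts' inner faces; the two y-running rails run between the posts' inner faces). 8 slats, each 98 mm wide (x) and 23 mm thick, lie across the top of the two x-running rails, running the full 1283 mm width of the frame in y; along x they sit between the end posts with a 119 mm gap after the −x posts and between neighbouring slats, leaving 124 mm before the +x posts.


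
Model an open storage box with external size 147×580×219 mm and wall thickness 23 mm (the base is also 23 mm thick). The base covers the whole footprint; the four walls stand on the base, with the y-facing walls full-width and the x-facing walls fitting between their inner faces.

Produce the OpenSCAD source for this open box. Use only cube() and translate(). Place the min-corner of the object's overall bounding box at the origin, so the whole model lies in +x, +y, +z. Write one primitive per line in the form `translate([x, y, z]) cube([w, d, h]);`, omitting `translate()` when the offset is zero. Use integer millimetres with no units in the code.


cube([147, 580, 23]);
translate([0, 0, 23]) cube([147, 23, 196]);
translate([0, 557, 23]) cube([147, 23, 196]);
translate([0, 23, 23]) cube([23, 534, 196]);
translate([124, 23, 23]) cube([23, 534, 196]);


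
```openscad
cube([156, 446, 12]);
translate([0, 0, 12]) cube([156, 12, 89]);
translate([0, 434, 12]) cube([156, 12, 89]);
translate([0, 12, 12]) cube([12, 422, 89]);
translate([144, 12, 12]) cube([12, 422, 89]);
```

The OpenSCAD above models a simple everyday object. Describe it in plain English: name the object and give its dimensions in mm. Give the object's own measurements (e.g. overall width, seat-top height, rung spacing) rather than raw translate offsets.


An open-topped rectangular box: outside dimensions 156×446×101 mm, with a uniform wall and base thickness of 12 mm. The base is a full 156×446 slab on the floor; four walls sit on top of the base. The front and back walls (the −y and +y sides) span the full width; the two side walls fit between them.


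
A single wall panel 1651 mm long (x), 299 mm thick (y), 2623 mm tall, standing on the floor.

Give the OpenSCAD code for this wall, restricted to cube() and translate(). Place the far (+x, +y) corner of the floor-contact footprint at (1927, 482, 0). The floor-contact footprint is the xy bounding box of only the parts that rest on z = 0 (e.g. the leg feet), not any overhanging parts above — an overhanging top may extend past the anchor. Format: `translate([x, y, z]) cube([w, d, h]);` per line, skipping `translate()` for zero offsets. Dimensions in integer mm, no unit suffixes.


translate([276, 183, 0]) cube([1651, 299, 2623]);


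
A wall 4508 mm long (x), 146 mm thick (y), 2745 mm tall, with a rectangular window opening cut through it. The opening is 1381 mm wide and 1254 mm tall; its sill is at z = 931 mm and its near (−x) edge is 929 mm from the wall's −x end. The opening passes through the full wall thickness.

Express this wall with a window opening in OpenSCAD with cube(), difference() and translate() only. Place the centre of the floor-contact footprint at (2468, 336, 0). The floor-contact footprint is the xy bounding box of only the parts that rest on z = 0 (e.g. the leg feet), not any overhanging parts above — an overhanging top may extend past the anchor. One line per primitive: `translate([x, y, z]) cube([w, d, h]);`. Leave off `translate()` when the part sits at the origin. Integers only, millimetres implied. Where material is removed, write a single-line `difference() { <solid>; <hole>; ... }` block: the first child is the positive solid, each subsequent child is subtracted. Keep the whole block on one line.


difference() { translate([214, 263, 0]) cube([4508, 146, 2745]); translate([1143, 263, 931]) cube([1381, 146, 1254]); }


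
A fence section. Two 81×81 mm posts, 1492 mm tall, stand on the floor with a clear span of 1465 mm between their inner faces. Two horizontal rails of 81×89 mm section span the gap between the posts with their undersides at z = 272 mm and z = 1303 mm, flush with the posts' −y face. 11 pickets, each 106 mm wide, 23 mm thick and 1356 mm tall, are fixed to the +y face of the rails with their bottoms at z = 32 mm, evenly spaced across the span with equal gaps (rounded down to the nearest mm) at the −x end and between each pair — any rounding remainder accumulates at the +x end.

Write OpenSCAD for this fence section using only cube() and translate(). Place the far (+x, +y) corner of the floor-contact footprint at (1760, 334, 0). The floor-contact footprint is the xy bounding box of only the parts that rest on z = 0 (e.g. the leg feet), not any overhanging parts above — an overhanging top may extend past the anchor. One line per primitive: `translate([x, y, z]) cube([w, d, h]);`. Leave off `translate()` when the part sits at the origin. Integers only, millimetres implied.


translate([133, 253, 0]) cube([81, 81, 1492]);
translate([1679, 253, 0]) cube([81, 81, 1492]);
translate([214, 253, 272]) cube([1465, 81, 89]);
translate([214, 253, 1303]) cube([1465, 81, 89]);
translate([238, 334, 32]) cube([106, 23, 1356]);
translate([368, 334, 32]) cube([106, 23, 1356]);
translate([498, 334, 32]) cube([106, 23, 1356]);
translate([628, 334, 32]) cube([106, 23, 1356]);
translate([758, 334, 32]) cube([106, 23, 1356]);
translate([888, 334, 32]) cube([106, 23, 1356]);
translate([1018, 334, 32]) cube([106, 23, 1356]);
translate([1148, 334, 32]) cube([106, 23, 1356]);
translate([1278, 334, 32]) cube([106, 23, 1356]);
translate([1408, 334, 32]) cube([106, 23, 1356]);
translate([1538, 334, 32]) cube([106, 23, 1356]);


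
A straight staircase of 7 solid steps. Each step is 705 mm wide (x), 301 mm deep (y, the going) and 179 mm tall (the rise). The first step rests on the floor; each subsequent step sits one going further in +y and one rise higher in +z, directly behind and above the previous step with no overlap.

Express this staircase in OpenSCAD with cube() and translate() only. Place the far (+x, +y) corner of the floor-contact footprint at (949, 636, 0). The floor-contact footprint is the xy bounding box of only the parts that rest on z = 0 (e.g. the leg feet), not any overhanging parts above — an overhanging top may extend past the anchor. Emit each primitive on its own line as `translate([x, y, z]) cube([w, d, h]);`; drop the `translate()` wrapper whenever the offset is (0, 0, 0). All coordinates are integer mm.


translate([244, 335, 0]) cube([705, 301, 179]);
translate([244, 636, 179]) cube([705, 301, 179]);
translate([244, 937, 358]) cube([705, 301, 179]);
translate([244, 1238, 537]) cube([705, 301, 179]);
translate([244, 1539, 716]) cube([705, 301, 179]);
translate([244, 1840, 895]) cube([705, 301, 179]);
translate([244, 2141, 1074]) cube([705, 301, 179]);


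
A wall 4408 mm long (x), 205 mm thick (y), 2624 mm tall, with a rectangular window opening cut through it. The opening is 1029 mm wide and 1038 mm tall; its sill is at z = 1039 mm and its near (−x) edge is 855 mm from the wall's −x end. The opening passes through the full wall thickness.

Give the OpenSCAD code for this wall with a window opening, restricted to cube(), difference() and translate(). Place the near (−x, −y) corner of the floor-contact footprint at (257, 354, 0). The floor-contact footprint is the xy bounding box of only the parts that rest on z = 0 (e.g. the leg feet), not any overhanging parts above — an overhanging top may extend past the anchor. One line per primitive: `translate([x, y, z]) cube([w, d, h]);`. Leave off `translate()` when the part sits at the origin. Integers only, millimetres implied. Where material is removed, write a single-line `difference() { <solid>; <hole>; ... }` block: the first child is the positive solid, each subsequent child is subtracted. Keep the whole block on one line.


difference() { translate([257, 354, 0]) cube([4408, 205, 2624]); translate([1112, 354, 1039]) cube([1029, 205, 1038]); }


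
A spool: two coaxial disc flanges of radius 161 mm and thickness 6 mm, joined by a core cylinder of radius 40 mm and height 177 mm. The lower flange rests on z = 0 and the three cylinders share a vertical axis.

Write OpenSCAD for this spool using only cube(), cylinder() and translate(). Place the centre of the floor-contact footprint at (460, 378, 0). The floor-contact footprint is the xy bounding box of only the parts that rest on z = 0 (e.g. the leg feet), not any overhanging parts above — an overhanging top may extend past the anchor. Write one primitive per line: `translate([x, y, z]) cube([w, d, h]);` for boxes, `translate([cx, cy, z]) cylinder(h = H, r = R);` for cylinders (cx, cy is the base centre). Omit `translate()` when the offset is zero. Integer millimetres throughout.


translate([460, 378, 0]) cylinder(h = 6, r = 161);
translate([460, 378, 6]) cylinder(h = 177, r = 40);
translate([460, 378, 183]) cylinder(h = 6, r = 161);


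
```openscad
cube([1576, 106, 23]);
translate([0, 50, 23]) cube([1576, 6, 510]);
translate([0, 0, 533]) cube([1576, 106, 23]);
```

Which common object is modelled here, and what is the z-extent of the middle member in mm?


An I-beam. The web height is 510 mm.

Two wide flanges with a thin centred web — an I-beam. Overall 556 mm minus two 23 mm flanges gives a web of 556 − 2·23 = 510 mm.


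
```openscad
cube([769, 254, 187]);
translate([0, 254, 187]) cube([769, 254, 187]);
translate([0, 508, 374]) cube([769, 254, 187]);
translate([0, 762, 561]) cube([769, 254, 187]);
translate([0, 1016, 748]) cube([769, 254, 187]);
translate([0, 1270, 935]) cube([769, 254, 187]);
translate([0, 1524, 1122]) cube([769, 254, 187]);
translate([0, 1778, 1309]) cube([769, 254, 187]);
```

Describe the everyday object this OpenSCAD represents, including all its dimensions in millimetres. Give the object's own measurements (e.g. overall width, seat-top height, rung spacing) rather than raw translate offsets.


A straight staircase of 8 solid steps. Each step is 769 mm wide (x), 254 mm deep (y, the going) and 187 mm tall (the rise). The first step rests on the floor; each subsequent step sits one going further in +y and one rise higher in +z, directly behind and above the previous step with no overlap.


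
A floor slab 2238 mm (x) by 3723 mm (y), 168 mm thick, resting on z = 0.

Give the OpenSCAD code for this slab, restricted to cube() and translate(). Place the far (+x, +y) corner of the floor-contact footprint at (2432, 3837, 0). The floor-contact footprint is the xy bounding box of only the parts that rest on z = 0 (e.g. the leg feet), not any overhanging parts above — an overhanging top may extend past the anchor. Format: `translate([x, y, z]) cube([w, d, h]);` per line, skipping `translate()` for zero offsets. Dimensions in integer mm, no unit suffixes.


translate([194, 114, 0]) cube([2238, 3723, 168]);


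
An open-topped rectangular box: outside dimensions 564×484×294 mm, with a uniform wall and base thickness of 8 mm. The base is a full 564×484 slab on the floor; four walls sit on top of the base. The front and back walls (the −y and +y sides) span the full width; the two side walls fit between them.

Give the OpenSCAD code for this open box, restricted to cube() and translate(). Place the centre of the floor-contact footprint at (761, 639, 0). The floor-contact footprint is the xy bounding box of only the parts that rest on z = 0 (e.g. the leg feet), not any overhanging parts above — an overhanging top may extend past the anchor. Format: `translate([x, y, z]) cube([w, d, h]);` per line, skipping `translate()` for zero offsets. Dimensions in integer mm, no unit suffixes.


translate([479, 397, 0]) cube([564, 484, 8]);
translate([479, 397, 8]) cube([564, 8, 286]);
translate([479, 873, 8]) cube([564, 8, 286]);
translate([479, 405, 8]) cube([8, 468, 286]);
translate([1035, 405, 8]) cube([8, 468, 286]);


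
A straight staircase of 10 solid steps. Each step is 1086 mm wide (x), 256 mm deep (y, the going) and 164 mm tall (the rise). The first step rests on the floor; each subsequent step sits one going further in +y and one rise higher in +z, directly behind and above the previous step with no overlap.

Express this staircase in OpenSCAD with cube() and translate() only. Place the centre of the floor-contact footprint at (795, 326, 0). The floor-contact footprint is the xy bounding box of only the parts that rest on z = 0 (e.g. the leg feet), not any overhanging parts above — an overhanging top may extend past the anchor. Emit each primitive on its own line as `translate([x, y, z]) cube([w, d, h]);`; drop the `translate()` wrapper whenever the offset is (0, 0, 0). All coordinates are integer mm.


translate([252, 198, 0]) cube([1086, 256, 164]);
translate([252, 454, 164]) cube([1086, 256, 164]);
translate([252, 710, 328]) cube([1086, 256, 164]);
translate([252, 966, 492]) cube([1086, 256, 164]);
translate([252, 1222, 656]) cube([1086, 256, 164]);
translate([252, 1478, 820]) cube([1086, 256, 164]);
translate([252, 1734, 984]) cube([1086, 256, 164]);
translate([252, 1990, 1148]) cube([1086, 256, 164]);
translate([252, 2246, 1312]) cube([1086, 256, 164]);
translate([252, 2502, 1476]) cube([1086, 256, 164]);


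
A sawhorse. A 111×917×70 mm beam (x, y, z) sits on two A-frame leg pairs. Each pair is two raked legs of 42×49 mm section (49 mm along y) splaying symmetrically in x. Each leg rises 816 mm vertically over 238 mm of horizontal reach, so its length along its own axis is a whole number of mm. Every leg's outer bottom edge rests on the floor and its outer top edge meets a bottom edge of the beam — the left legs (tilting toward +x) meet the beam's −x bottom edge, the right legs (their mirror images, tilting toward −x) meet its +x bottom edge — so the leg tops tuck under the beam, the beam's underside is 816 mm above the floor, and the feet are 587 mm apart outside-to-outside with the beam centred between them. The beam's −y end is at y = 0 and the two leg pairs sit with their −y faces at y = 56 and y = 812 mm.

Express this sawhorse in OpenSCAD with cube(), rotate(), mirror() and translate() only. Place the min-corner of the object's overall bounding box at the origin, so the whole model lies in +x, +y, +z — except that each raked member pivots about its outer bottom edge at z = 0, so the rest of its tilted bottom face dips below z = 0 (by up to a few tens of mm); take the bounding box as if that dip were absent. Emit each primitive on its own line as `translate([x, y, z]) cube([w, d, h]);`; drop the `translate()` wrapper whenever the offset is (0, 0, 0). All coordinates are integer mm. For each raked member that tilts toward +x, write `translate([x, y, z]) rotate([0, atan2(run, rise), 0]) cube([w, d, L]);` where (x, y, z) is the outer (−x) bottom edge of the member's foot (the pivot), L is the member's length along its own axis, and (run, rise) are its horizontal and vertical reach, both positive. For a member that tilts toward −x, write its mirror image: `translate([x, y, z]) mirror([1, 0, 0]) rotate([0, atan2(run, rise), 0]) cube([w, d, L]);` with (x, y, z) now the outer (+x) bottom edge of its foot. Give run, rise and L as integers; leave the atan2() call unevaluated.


translate([238, 0, 816]) cube([111, 917, 70]);
translate([0, 56, 0]) rotate([0, atan2(238, 816), 0]) cube([42, 49, 850]);
translate([587, 56, 0]) mirror([1, 0, 0]) rotate([0, atan2(238, 816), 0]) cube([42, 49, 850]);
translate([0, 812, 0]) rotate([0, atan2(238, 816), 0]) cube([42, 49, 850]);
translate([587, 812, 0]) mirror([1, 0, 0]) rotate([0, atan2(238, 816), 0]) cube([42, 49, 850]);


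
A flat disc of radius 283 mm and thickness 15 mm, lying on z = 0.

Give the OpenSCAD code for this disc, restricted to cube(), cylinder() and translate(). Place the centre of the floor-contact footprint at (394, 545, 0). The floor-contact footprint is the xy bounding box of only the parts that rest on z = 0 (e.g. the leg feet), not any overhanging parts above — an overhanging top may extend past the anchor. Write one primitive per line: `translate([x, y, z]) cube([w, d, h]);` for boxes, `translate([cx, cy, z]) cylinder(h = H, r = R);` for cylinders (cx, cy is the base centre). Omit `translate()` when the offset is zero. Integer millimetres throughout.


translate([394, 545, 0]) cylinder(h = 15, r = 283);


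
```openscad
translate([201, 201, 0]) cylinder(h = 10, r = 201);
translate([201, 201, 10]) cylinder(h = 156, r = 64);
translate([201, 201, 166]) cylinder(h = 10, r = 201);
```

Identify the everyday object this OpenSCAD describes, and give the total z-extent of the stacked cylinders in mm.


A spool. The overall height is 176 mm.

Three coaxial cylinders, large–small–large — a spool. Two 10 mm flanges and a 156 mm core give 10 + 156 + 10 = 176 mm.


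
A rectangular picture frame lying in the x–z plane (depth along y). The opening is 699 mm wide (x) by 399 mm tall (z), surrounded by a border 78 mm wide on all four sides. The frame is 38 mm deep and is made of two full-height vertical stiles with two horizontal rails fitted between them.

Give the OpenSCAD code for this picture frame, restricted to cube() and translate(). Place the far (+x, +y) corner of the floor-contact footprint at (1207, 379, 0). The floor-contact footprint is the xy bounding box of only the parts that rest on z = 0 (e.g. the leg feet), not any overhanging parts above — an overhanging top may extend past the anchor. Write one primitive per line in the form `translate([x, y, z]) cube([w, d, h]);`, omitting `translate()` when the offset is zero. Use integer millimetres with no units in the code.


translate([352, 341, 0]) cube([78, 38, 555]);
translate([1129, 341, 0]) cube([78, 38, 555]);
translate([430, 341, 0]) cube([699, 38, 78]);
translate([430, 341, 477]) cube([699, 38, 78]);


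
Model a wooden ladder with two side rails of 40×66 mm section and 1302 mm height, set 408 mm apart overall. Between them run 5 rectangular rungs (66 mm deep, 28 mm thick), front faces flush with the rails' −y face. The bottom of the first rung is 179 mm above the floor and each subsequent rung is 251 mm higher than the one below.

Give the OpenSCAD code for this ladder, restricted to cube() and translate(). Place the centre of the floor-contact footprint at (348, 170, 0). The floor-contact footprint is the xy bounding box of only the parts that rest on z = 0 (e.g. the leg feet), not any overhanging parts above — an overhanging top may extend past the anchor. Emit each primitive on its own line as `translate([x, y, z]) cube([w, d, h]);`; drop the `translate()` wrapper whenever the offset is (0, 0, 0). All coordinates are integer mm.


translate([144, 137, 0]) cube([40, 66, 1302]);
translate([512, 137, 0]) cube([40, 66, 1302]);
translate([184, 137, 179]) cube([328, 66, 28]);
translate([184, 137, 430]) cube([328, 66, 28]);
translate([184, 137, 681]) cube([328, 66, 28]);
translate([184, 137, 932]) cube([328, 66, 28]);
translate([184, 137, 1183]) cube([328, 66, 28]);


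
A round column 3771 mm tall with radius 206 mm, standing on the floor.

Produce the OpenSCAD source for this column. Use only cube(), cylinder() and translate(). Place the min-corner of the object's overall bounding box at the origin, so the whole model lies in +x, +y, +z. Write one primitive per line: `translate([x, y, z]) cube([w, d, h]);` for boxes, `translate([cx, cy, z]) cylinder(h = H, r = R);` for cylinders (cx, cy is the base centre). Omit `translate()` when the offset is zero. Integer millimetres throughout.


translate([206, 206, 0]) cylinder(h = 3771, r = 206);


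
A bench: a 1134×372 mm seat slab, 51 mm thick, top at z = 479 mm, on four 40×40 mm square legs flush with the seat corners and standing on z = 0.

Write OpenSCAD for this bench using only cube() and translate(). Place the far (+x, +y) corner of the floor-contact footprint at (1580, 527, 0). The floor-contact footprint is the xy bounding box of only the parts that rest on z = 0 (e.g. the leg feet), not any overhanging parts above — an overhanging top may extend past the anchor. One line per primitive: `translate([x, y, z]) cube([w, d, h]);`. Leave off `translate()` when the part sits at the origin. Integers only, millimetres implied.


// leg_h = 479 − 51 = 428
translate([446, 155, 428]) cube([1134, 372, 51]);
translate([446, 155, 0]) cube([40, 40, 428]);
translate([446, 487, 0]) cube([40, 40, 428]);
translate([1540, 155, 0]) cube([40, 40, 428]);
translate([1540, 487, 0]) cube([40, 40, 428]);


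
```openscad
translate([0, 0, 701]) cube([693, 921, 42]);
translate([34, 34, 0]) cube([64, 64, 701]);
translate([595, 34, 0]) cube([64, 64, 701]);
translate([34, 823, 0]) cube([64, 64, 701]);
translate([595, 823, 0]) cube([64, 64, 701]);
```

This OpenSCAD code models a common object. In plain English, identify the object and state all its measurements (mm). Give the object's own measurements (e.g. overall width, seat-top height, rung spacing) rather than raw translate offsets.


A rectangular dining table. The top is 693×921×42 mm with its upper surface at z = 743 mm. It stands on four 64×64 mm square legs, each inset 34 mm from the nearest pair of top edges, running from the floor to the underside of the top.


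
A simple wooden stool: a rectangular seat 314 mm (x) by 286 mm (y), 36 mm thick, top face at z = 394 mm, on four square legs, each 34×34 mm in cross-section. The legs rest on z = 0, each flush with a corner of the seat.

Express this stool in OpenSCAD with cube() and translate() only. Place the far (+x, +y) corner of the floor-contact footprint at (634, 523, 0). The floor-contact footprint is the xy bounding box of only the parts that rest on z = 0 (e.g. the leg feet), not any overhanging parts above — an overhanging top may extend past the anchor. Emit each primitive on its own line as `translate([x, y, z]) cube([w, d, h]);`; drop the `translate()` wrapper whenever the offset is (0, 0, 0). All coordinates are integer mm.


translate([320, 237, 358]) cube([314, 286, 36]);
translate([320, 237, 0]) cube([34, 34, 358]);
translate([600, 237, 0]) cube([34, 34, 358]);
translate([320, 489, 0]) cube([34, 34, 358]);
translate([600, 489, 0]) cube([34, 34, 358]);


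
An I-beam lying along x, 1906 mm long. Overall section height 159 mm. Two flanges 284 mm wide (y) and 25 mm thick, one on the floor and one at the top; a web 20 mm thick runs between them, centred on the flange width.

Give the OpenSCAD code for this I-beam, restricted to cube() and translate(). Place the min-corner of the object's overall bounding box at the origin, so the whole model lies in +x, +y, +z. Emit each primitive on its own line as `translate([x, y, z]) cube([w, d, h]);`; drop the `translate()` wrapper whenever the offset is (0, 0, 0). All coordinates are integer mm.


cube([1906, 284, 25]);
translate([0, 132, 25]) cube([1906, 20, 109]);
translate([0, 0, 134]) cube([1906, 284, 25]);


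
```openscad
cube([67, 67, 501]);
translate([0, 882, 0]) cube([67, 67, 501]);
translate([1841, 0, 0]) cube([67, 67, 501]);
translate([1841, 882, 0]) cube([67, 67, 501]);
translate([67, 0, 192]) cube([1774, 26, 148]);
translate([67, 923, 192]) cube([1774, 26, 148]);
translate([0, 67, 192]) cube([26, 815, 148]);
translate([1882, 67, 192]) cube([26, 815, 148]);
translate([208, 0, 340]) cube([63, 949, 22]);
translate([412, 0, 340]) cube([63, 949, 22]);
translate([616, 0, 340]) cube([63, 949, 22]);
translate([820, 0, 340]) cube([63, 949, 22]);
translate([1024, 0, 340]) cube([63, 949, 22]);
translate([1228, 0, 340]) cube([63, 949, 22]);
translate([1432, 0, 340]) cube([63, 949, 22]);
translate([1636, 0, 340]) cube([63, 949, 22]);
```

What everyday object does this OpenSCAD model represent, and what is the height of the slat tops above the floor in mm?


A bed frame. The slat-top height is 362 mm.

Four posts, four rails, and a row of slats — a bed frame. Slats sit on the rails at z = 192 + 148 = 340; with slat thickness 22, the top is 362 mm.


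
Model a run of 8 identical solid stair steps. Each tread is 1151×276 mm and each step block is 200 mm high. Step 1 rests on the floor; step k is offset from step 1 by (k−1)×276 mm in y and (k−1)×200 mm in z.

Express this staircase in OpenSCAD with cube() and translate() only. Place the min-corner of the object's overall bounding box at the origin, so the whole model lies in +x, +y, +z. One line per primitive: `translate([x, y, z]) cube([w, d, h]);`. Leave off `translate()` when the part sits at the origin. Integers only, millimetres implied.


cube([1151, 276, 200]);
translate([0, 276, 200]) cube([1151, 276, 200]);
translate([0, 552, 400]) cube([1151, 276, 200]);
translate([0, 828, 600]) cube([1151, 276, 200]);
translate([0, 1104, 800]) cube([1151, 276, 200]);
translate([0, 1380, 1000]) cube([1151, 276, 200]);
translate([0, 1656, 1200]) cube([1151, 276, 200]);
translate([0, 1932, 1400]) cube([1151, 276, 200]);


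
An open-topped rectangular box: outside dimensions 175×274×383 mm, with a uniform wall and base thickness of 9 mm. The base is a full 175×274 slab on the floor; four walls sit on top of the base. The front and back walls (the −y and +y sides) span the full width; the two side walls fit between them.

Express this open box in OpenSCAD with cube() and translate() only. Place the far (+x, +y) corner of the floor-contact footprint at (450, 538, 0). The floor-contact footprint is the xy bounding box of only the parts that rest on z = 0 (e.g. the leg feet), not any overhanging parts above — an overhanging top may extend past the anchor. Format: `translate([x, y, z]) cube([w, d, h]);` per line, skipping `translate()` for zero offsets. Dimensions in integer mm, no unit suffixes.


translate([275, 264, 0]) cube([175, 274, 9]);
translate([275, 264, 9]) cube([175, 9, 374]);
translate([275, 529, 9]) cube([175, 9, 374]);
translate([275, 273, 9]) cube([9, 256, 374]);
translate([441, 273, 9]) cube([9, 256, 374]);


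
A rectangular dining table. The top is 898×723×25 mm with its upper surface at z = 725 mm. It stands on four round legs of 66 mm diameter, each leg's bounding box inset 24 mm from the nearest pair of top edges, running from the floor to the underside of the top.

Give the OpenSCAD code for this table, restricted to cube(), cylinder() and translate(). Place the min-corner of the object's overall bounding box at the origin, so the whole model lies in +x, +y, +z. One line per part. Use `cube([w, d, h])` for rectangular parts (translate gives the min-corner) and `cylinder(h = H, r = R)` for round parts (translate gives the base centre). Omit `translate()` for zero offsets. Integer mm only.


translate([0, 0, 700]) cube([898, 723, 25]);
translate([57, 57, 0]) cylinder(h = 700, r = 33);
translate([841, 57, 0]) cylinder(h = 700, r = 33);
translate([57, 666, 0]) cylinder(h = 700, r = 33);
translate([841, 666, 0]) cylinder(h = 700, r = 33);
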